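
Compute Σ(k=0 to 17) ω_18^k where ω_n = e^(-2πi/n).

Sum of all nth roots of unity equals 0 for n > 1 (geometric series with r ≠ 1).

0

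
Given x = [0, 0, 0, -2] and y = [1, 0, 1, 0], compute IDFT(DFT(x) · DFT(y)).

(x ⊛ y)[n] = Σ(m=0 to 3) x[m] · y[(n-m) mod 4]

Computing each output sample:
(x ⊛ y)[0] = 0
(x ⊛ y)[1] = -2
(x ⊛ y)[2] = 0
(x ⊛ y)[3] = -2

x ⊛ y = [0, -2, 0, -2]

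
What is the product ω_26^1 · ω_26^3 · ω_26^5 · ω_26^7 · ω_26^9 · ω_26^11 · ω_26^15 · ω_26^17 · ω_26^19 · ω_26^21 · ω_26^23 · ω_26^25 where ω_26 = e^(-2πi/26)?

The primitive 26th roots of unity are ω_26^k for k coprime to 26: k ∈ {1, 3, 5, 7, 9, 11, 15, 17, 19, 21, 23, 25}
Their product equals the constant term of the cyclotomic polynomial Φ_26(x) up to sign.
For n ≥ 3, the product of all primitive nth roots of unity is 1. (For n=1 it is 1; for n=2 it is -1.)

1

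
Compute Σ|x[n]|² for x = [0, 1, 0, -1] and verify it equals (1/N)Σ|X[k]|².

Time domain:
Σ|x[n]|² = |0|² + |1|² + |0|² + |-1|² = 2.0000

Frequency domain:
(1/4)Σ|X[k]|² = (1/4)(|0|² + |-2i|² + |0|² + |2i|²) = (1/4)·8.0000 = 2.0000

Both sides agree, confirming Parseval's theorem.

Σ|x[n]|² = (1/N)Σ|X[k]|² = 2.0000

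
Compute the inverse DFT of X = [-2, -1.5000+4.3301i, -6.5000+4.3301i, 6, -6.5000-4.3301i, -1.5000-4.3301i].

x[n] = (1/6) Σ(k=0 to 5) X[k] · e^(2πikn/6)

Computing each x[n]:
x[0] = -2
x[1] = -3
x[2] = 2
x[3] = -3
x[4] = 2
x[5] = 2

x = [-2, -3, 2, -3, 2, 2]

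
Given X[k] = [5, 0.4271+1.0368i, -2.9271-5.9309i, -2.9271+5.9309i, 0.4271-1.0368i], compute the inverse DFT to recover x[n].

x[n] = (1/5) Σ(k=0 to 4) X[k] · e^(2πikn/5)

Computing each x[n]:
x[0] = 0
x[1] = 3
x[2] = -2
x[3] = 3
x[4] = 1

x = [0, 3, -2, 3, 1]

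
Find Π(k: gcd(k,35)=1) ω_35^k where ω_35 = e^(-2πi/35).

The primitive 35th roots of unity are ω_35^k for k coprime to 35: k ∈ {1, 2, 3, 4, 6, 8, 9, 11, 12, 13, 16, 17, 18, 19, 22, 23, 24, 26, 27, 29, 31, 32, 33, 34}
Their product equals the constant term of the cyclotomic polynomial Φ_35(x) up to sign.
For n ≥ 3, the product of all primitive nth roots of unity is 1. (For n=1 it is 1; for n=2 it is -1.)

1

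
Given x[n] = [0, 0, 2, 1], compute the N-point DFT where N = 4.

X[k] = Σ(n=0 to 3) x[n] · ω_4^(nk)
where ω_4 = e^(-2πi/4)

Computing each X[k]:
X[0] = 3
X[1] = -2+1i
X[2] = 1
X[3] = -2-1i

X = [3, -2+1i, 1, -2-1i]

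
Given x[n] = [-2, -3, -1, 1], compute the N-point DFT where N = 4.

X[k] = Σ(n=0 to 3) x[n] · ω_4^(nk)
where ω_4 = e^(-2πi/4)

Computing each X[k]:
X[0] = -5
X[1] = -1+4i
X[2] = -1
X[3] = -1-4i

X = [-5, -1+4i, -1, -1-4i]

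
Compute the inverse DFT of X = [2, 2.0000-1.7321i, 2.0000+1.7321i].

x[n] = (1/3) Σ(k=0 to 2) X[k] · e^(2πikn/3)

Computing each x[n]:
x[0] = 2
x[1] = 1
x[2] = -1

x = [2, 1, -1]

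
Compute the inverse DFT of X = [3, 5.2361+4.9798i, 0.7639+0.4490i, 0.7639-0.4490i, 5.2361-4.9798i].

x[n] = (1/5) Σ(k=0 to 4) X[k] · e^(2πikn/5)

Computing each x[n]:
x[0] = 3
x[1] = -1
x[2] = -2
x[3] = 0
x[4] = 3

x = [3, -1, -2, 0, 3]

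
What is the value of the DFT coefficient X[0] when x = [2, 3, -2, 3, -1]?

X[0] = Σ(n=0 to 4) x[n] · ω_5^0 = Σ x[n]
= (2) + (3) + (-2) + (3) + (-1)

X[0] = 5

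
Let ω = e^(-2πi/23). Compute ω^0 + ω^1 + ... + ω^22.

Sum of all nth roots of unity equals 0 for n > 1 (geometric series with r ≠ 1).

0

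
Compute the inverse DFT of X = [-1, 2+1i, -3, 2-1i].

x[n] = (1/4) Σ(k=0 to 3) X[k] · e^(2πikn/4)

Computing each x[n]:
x[0] = 0
x[1] = 0
x[2] = -2
x[3] = 1

x = [0, 0, -2, 1]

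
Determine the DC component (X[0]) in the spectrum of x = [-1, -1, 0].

X[0] = Σ(n=0 to 2) x[n] · ω_3^0 = Σ x[n]
= (-1) + (-1) + (0)

X[0] = -2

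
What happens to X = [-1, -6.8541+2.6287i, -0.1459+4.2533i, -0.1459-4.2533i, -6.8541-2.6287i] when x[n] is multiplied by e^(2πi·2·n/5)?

Modulation property: DFT(ω_5^(-2n)·x[n]) = X[(k-2) mod 5], so circularly shift X by 2 positions.

X[k-2] = [-0.1459-4.2533i, -6.8541-2.6287i, -1, -6.8541+2.6287i, -0.1459+4.2533i]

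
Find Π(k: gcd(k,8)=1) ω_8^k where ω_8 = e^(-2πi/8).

The primitive 8th roots of unity are ω_8^k for k coprime to 8: k ∈ {1, 3, 5, 7}
Their product equals the constant term of the cyclotomic polynomial Φ_8(x) up to sign.
For n ≥ 3, the product of all primitive nth roots of unity is 1. (For n=1 it is 1; for n=2 it is -1.)

1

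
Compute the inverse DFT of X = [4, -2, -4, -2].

x[n] = (1/4) Σ(k=0 to 3) X[k] · e^(2πikn/4)

Computing each x[n]:
x[0] = -1
x[1] = 2
x[2] = 1
x[3] = 2

x = [-1, 2, 1, 2]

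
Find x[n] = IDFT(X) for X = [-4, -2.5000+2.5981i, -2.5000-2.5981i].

x[n] = (1/3) Σ(k=0 to 2) X[k] · e^(2πikn/3)

Computing each x[n]:
x[0] = -3
x[1] = -2
x[2] = 1

x = [-3, -2, 1]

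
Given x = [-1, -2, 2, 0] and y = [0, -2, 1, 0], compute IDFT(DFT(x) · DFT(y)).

(x ⊛ y)[n] = Σ(m=0 to 3) x[m] · y[(n-m) mod 4]

Computing each output sample:
(x ⊛ y)[0] = 2
(x ⊛ y)[1] = 2
(x ⊛ y)[2] = 3
(x ⊛ y)[3] = -6

x ⊛ y = [2, 2, 3, -6]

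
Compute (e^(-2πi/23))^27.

Since ω_23^23 = 1, powers reduce modulo 23.
27 mod 23 = 4
So ω_23^27 = ω_23^4 = e^(-2πi·4/23)

ω_23^27 = ω_23^4 = 0.4601-0.8879i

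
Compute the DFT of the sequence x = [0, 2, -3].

X[k] = Σ(n=0 to 2) x[n] · ω_3^(nk)
where ω_3 = e^(-2πi/3)

Computing each X[k]:
X[0] = -1
X[1] = 0.5000-4.3301i
X[2] = 0.5000+4.3301i

X = [-1, 0.5000-4.3301i, 0.5000+4.3301i]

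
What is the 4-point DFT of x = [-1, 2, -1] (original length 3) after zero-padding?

Original 3-point DFT: [0, -1.5000-2.5981i, -1.5000+2.5981i]
Zero-padded 4-point DFT provides frequency interpolation.

DFT_4([x, 0, ...]) = [0, -2i, -4, 2i]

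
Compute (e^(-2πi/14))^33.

Since ω_14^14 = 1, powers reduce modulo 14.
33 mod 14 = 5
So ω_14^33 = ω_14^5 = e^(-2πi·5/14)

ω_14^33 = ω_14^5 = -0.6235-0.7818i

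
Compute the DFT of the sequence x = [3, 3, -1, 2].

X[k] = Σ(n=0 to 3) x[n] · ω_4^(nk)
where ω_4 = e^(-2πi/4)

Computing each X[k]:
X[0] = 7
X[1] = 4-1i
X[2] = -3
X[3] = 4+1i

X = [7, 4-1i, -3, 4+1i]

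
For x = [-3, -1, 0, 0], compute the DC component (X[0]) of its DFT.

X[0] = Σ(n=0 to 3) x[n] · ω_4^0 = Σ x[n]
= (-3) + (-1) + (0) + (0)

X[0] = -4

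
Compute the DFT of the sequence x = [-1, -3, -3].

X[k] = Σ(n=0 to 2) x[n] · ω_3^(nk)
where ω_3 = e^(-2πi/3)

Computing each X[k]:
X[0] = -7
X[1] = 2
X[2] = 2

X = [-7, 2, 2]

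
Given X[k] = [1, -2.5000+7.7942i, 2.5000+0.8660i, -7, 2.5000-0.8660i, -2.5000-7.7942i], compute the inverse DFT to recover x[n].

x[n] = (1/6) Σ(k=0 to 5) X[k] · e^(2πikn/6)

Computing each x[n]:
x[0] = -1
x[1] = -2
x[2] = -3
x[3] = 3
x[4] = 1
x[5] = 3

x = [-1, -2, -3, 3, 1, 3]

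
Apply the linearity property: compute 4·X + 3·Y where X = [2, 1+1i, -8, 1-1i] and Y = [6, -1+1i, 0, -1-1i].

By linearity: DFT(4x + 3y) = 4·DFT(x) + 3·DFT(y)
= 4·[2, 1+1i, -8, 1-1i] + 3·[6, -1+1i, 0, -1-1i]

Computing element-wise:
Z[0] = 4·(2) + 3·(6) = 26
Z[1] = 4·(1+1i) + 3·(-1+1i) = 1+7i
Z[2] = 4·(-8) + 3·(0) = -32
Z[3] = 4·(1-1i) + 3·(-1-1i) = 1-7i

DFT(4x + 3y) = 4·X + 3·Y = [26, 1+7i, -32, 1-7i]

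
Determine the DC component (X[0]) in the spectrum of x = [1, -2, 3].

X[0] = Σ(n=0 to 2) x[n] · ω_3^0 = Σ x[n]
= (1) + (-2) + (3)

X[0] = 2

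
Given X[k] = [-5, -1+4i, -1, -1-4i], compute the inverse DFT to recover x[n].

x[n] = (1/4) Σ(k=0 to 3) X[k] · e^(2πikn/4)

Computing each x[n]:
x[0] = -2
x[1] = -3
x[2] = -1
x[3] = 1

x = [-2, -3, -1, 1]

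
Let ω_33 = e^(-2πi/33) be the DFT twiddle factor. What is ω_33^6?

ω_33^6 = e^(-2πi·6/33)
= cos(-2π·6/33) + i·sin(-2π·6/33)
= cos(-12π/33) + i·sin(-12π/33)

ω_33^6 = cos(-12π/33) + i·sin(-12π/33) = 0.4154-0.9096i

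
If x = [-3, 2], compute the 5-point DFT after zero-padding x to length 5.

Original 2-point DFT: [-1, -5]
Zero-padded 5-point DFT provides frequency interpolation.

DFT_5([x, 0, ...]) = [-1, -2.3820-1.9021i, -4.6180-1.1756i, -4.6180+1.1756i, -2.3820+1.9021i]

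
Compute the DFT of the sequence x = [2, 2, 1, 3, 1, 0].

X[k] = Σ(n=0 to 5) x[n] · ω_6^(nk)
where ω_6 = e^(-2πi/6)

Computing each X[k]:
X[0] = 9
X[1] = -1.0000-1.7321i
X[2] = 3.0000-1.7321i
X[3] = -1
X[4] = 3.0000+1.7321i
X[5] = -1.0000+1.7321i

X = [9, -1.0000-1.7321i, 3.0000-1.7321i, -1, 3.0000+1.7321i, -1.0000+1.7321i]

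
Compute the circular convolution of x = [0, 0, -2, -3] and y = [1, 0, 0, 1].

(x ⊛ y)[n] = Σ(m=0 to 3) x[m] · y[(n-m) mod 4]

Computing each output sample:
(x ⊛ y)[0] = 0
(x ⊛ y)[1] = -2
(x ⊛ y)[2] = -5
(x ⊛ y)[3] = -3

x ⊛ y = [0, -2, -5, -3]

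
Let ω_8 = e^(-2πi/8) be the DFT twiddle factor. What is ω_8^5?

ω_8^5 = e^(-2πi·5/8)
= cos(-2π·5/8) + i·sin(-2π·5/8)
= cos(-10π/8) + i·sin(-10π/8)

ω_8^5 = cos(-10π/8) + i·sin(-10π/8) = -0.7071+0.7071i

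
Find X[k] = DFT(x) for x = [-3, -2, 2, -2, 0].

X[k] = Σ(n=0 to 4) x[n] · ω_5^(nk)
where ω_5 = e^(-2πi/5)

Computing each X[k]:
X[0] = -5
X[1] = -3.6180-0.4490i
X[2] = -1.3820+4.9798i
X[3] = -1.3820-4.9798i
X[4] = -3.6180+0.4490i

X = [-5, -3.6180-0.4490i, -1.3820+4.9798i, -1.3820-4.9798i, -3.6180+0.4490i]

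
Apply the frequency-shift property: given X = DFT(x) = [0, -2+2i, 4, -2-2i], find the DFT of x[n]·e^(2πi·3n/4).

Modulation property: DFT(ω_4^(-3n)·x[n]) = X[(k-3) mod 4], so circularly shift X by 3 positions.

X[k-3] = [-2+2i, 4, -2-2i, 0]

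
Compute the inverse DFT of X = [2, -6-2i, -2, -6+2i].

x[n] = (1/4) Σ(k=0 to 3) X[k] · e^(2πikn/4)

Computing each x[n]:
x[0] = -3
x[1] = 2
x[2] = 3
x[3] = 0

x = [-3, 2, 3, 0]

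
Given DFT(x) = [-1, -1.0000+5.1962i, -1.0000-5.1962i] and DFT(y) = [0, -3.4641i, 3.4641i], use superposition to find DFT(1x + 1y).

By linearity: DFT(1x + 1y) = 1·DFT(x) + 1·DFT(y)
= 1·[-1, -1.0000+5.1962i, -1.0000-5.1962i] + 1·[0, -3.4641i, 3.4641i]

Computing element-wise:
Z[0] = 1·(-1) + 1·(0) = -1
Z[1] = 1·(-1.0000+5.1962i) + 1·(-3.4641i) = -1.0000+1.7321i
Z[2] = 1·(-1.0000-5.1962i) + 1·(3.4641i) = -1.0000-1.7321i

DFT(1x + 1y) = 1·X + 1·Y = [-1, -1.0000+1.7321i, -1.0000-1.7321i]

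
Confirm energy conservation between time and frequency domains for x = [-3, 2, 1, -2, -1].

Time domain:
Σ|x[n]|² = |-3|² + |2|² + |1|² + |-2|² + |-1|² = 19.0000

Frequency domain:
(1/5)Σ|X[k]|² = (1/5)(|-3|² + |-1.8820-4.6165i|² + |-4.1180+1.0898i|² + |-4.1180-1.0898i|² + |-1.8820+4.6165i|²) = (1/5)·95.0000 = 19.0000

Both sides agree, confirming Parseval's theorem.

Σ|x[n]|² = (1/N)Σ|X[k]|² = 19.0000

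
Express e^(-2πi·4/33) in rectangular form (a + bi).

ω_33^4 = e^(-2πi·4/33)
= cos(-2π·4/33) + i·sin(-2π·4/33)
= cos(-8π/33) + i·sin(-8π/33)

ω_33^4 = cos(-8π/33) + i·sin(-8π/33) = 0.7237-0.6901i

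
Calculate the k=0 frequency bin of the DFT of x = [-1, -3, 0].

X[0] = Σ(n=0 to 2) x[n] · ω_3^0 = Σ x[n]
= (-1) + (-3) + (0)

X[0] = -4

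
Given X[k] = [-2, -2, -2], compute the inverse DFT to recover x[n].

x[n] = (1/3) Σ(k=0 to 2) X[k] · e^(2πikn/3)

Computing each x[n]:
x[0] = -2
x[1] = 0
x[2] = 0

x = [-2, 0, 0]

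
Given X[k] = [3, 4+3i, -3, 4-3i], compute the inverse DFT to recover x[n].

x[n] = (1/4) Σ(k=0 to 3) X[k] · e^(2πikn/4)

Computing each x[n]:
x[0] = 2
x[1] = 0
x[2] = -2
x[3] = 3

x = [2, 0, -2, 3]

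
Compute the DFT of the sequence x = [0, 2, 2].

X[k] = Σ(n=0 to 2) x[n] · ω_3^(nk)
where ω_3 = e^(-2πi/3)

Computing each X[k]:
X[0] = 4
X[1] = -2
X[2] = -2

X = [4, -2, -2]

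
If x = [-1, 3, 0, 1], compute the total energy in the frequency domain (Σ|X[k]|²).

Parseval: Σ|x[n]|² = (1/N)Σ|X[k]|², so Σ|X[k]|² = N·Σ|x[n]|² = 4·11.0000

Σ|X[k]|² = N·Σ|x[n]|² = 4·11.0000 = 44.0000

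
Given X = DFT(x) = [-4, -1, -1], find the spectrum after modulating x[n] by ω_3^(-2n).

Modulation property: DFT(ω_3^(-2n)·x[n]) = X[(k-2) mod 3], so circularly shift X by 2 positions.

X[k-2] = [-1, -1, -4]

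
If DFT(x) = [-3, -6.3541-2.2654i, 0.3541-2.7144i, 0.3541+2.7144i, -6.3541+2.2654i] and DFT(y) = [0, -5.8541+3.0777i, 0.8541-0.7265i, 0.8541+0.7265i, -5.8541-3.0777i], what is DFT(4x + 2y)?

By linearity: DFT(4x + 2y) = 4·DFT(x) + 2·DFT(y)
= 4·[-3, -6.3541-2.2654i, 0.3541-2.7144i, 0.3541+2.7144i, -6.3541+2.2654i] + 2·[0, -5.8541+3.0777i, 0.8541-0.7265i, 0.8541+0.7265i, -5.8541-3.0777i]

Computing element-wise:
Z[0] = 4·(-3) + 2·(0) = -12
Z[1] = 4·(-6.3541-2.2654i) + 2·(-5.8541+3.0777i) = -37.1246-2.9062i
Z[2] = 4·(0.3541-2.7144i) + 2·(0.8541-0.7265i) = 3.1246-12.3106i
Z[3] = 4·(0.3541+2.7144i) + 2·(0.8541+0.7265i) = 3.1246+12.3106i
Z[4] = 4·(-6.3541+2.2654i) + 2·(-5.8541-3.0777i) = -37.1246+2.9062i

DFT(4x + 2y) = 4·X + 2·Y = [-12, -37.1246-2.9062i, 3.1246-12.3106i, 3.1246+12.3106i, -37.1246+2.9062i]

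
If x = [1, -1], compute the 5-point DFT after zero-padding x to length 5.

Original 2-point DFT: [0, 2]
Zero-padded 5-point DFT provides frequency interpolation.

DFT_5([x, 0, ...]) = [0, 0.6910+0.9511i, 1.8090+0.5878i, 1.8090-0.5878i, 0.6910-0.9511i]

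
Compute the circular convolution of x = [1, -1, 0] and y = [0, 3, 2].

(x ⊛ y)[n] = Σ(m=0 to 2) x[m] · y[(n-m) mod 3]

Computing each output sample:
(x ⊛ y)[0] = -2
(x ⊛ y)[1] = 3
(x ⊛ y)[2] = -1

x ⊛ y = [-2, 3, -1]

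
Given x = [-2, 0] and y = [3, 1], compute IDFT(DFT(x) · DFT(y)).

(x ⊛ y)[n] = Σ(m=0 to 1) x[m] · y[(n-m) mod 2]

Computing each output sample:
(x ⊛ y)[0] = -6
(x ⊛ y)[1] = -2

x ⊛ y = [-6, -2]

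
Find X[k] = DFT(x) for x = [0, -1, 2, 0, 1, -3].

X[k] = Σ(n=0 to 5) x[n] · ω_6^(nk)
where ω_6 = e^(-2πi/6)

Computing each X[k]:
X[0] = -1
X[1] = -3.5000-2.5981i
X[2] = 0.5000-0.8660i
X[3] = 7
X[4] = 0.5000+0.8660i
X[5] = -3.5000+2.5981i

X = [-1, -3.5000-2.5981i, 0.5000-0.8660i, 7, 0.5000+0.8660i, -3.5000+2.5981i]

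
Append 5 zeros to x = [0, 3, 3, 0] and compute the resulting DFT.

Original 4-point DFT: [6, -3-3i, 0, -3+3i]
Zero-padded 9-point DFT provides frequency interpolation.

DFT_9([x, 0, ...]) = [6, 2.8191-4.8828i, -2.2981-3.9805i, -3, -0.5209+0.9023i, -0.5209-0.9023i, -3, -2.2981+3.9805i, 2.8191+4.8828i]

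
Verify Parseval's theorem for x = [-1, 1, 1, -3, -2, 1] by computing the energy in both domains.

Time domain:
Σ|x[n]|² = |-1|² + |1|² + |1|² + |-3|² + |-2|² + |1|² = 17.0000

Frequency domain:
(1/6)Σ|X[k]|² = (1/6)(|-3|² + |3.5000-2.5981i|² + |-4.5000+2.5981i|² + |-1|² + |-4.5000-2.5981i|² + |3.5000+2.5981i|²) = (1/6)·102.0000 = 17.0000

Both sides agree, confirming Parseval's theorem.

Σ|x[n]|² = (1/N)Σ|X[k]|² = 17.0000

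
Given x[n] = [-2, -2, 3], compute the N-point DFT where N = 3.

X[k] = Σ(n=0 to 2) x[n] · ω_3^(nk)
where ω_3 = e^(-2πi/3)

Computing each X[k]:
X[0] = -1
X[1] = -2.5000+4.3301i
X[2] = -2.5000-4.3301i

X = [-1, -2.5000+4.3301i, -2.5000-4.3301i]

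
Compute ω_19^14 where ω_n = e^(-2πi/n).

ω_19^14 = e^(-2πi·14/19)
= cos(-2π·14/19) + i·sin(-2π·14/19)
= cos(-28π/19) + i·sin(-28π/19)

ω_19^14 = cos(-28π/19) + i·sin(-28π/19) = -0.0826+0.9966i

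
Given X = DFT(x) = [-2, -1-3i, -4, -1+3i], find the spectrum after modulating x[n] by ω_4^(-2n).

Modulation property: DFT(ω_4^(-2n)·x[n]) = X[(k-2) mod 4], so circularly shift X by 2 positions.

X[k-2] = [-4, -1+3i, -2, -1-3i]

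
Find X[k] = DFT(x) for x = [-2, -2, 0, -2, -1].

X[k] = Σ(n=0 to 4) x[n] · ω_5^(nk)
where ω_5 = e^(-2πi/5)

Computing each X[k]:
X[0] = -7
X[1] = -1.3090-0.2245i
X[2] = -0.1910+2.4899i
X[3] = -0.1910-2.4899i
X[4] = -1.3090+0.2245i

X = [-7, -1.3090-0.2245i, -0.1910+2.4899i, -0.1910-2.4899i, -1.3090+0.2245i]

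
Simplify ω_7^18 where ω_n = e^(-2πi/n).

Since ω_7^7 = 1, powers reduce modulo 7.
18 mod 7 = 4
So ω_7^18 = ω_7^4 = e^(-2πi·4/7)

ω_7^18 = ω_7^4 = -0.9010+0.4339i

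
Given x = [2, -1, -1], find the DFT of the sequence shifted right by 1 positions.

Time shift by 1: X_shifted[k] = ω_3^(1k) · X[k]
Shifted x = [-1, 2, -1]

DFT(x[n-1]) = [0, -1.5000-2.5981i, -1.5000+2.5981i]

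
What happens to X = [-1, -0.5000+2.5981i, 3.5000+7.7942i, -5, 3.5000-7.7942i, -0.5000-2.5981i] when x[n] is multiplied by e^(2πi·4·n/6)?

Modulation property: DFT(ω_6^(-4n)·x[n]) = X[(k-4) mod 6], so circularly shift X by 4 positions.

X[k-4] = [3.5000+7.7942i, -5, 3.5000-7.7942i, -0.5000-2.5981i, -1, -0.5000+2.5981i]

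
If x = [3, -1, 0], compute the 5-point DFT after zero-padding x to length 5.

Original 3-point DFT: [2, 3.5000+0.8660i, 3.5000-0.8660i]
Zero-padded 5-point DFT provides frequency interpolation.

DFT_5([x, 0, ...]) = [2, 2.6910+0.9511i, 3.8090+0.5878i, 3.8090-0.5878i, 2.6910-0.9511i]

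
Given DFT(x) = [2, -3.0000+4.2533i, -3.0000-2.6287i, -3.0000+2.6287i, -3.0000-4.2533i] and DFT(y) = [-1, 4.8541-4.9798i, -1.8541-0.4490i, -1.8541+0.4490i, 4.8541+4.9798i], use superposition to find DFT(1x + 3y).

By linearity: DFT(1x + 3y) = 1·DFT(x) + 3·DFT(y)
= 1·[2, -3.0000+4.2533i, -3.0000-2.6287i, -3.0000+2.6287i, -3.0000-4.2533i] + 3·[-1, 4.8541-4.9798i, -1.8541-0.4490i, -1.8541+0.4490i, 4.8541+4.9798i]

Computing element-wise:
Z[0] = 1·(2) + 3·(-1) = -1
Z[1] = 1·(-3.0000+4.2533i) + 3·(4.8541-4.9798i) = 11.5623-10.6861i
Z[2] = 1·(-3.0000-2.6287i) + 3·(-1.8541-0.4490i) = -8.5623-3.9757i
Z[3] = 1·(-3.0000+2.6287i) + 3·(-1.8541+0.4490i) = -8.5623+3.9757i
Z[4] = 1·(-3.0000-4.2533i) + 3·(4.8541+4.9798i) = 11.5623+10.6861i

DFT(1x + 3y) = 1·X + 3·Y = [-1, 11.5623-10.6861i, -8.5623-3.9757i, -8.5623+3.9757i, 11.5623+10.6861i]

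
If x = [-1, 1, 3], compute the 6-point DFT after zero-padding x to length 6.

Original 3-point DFT: [3, -3.0000+1.7321i, -3.0000-1.7321i]
Zero-padded 6-point DFT provides frequency interpolation.

DFT_6([x, 0, ...]) = [3, -2.0000-3.4641i, -3.0000+1.7321i, 1, -3.0000-1.7321i, -2.0000+3.4641i]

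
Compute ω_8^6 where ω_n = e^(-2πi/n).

ω_8^6 = e^(-2πi·6/8)
= cos(-2π·6/8) + i·sin(-2π·6/8)
= cos(-12π/8) + i·sin(-12π/8)

ω_8^6 = cos(-12π/8) + i·sin(-12π/8) = 1i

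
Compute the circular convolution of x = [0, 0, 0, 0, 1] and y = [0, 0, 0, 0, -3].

(x ⊛ y)[n] = Σ(m=0 to 4) x[m] · y[(n-m) mod 5]

Computing each output sample:
(x ⊛ y)[0] = 0
(x ⊛ y)[1] = 0
(x ⊛ y)[2] = 0
(x ⊛ y)[3] = -3
(x ⊛ y)[4] = 0

x ⊛ y = [0, 0, 0, -3, 0]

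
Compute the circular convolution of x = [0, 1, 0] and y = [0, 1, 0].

(x ⊛ y)[n] = Σ(m=0 to 2) x[m] · y[(n-m) mod 3]

Computing each output sample:
(x ⊛ y)[0] = 0
(x ⊛ y)[1] = 0
(x ⊛ y)[2] = 1

x ⊛ y = [0, 0, 1]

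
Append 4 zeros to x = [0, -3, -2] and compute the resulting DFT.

Original 3-point DFT: [-5, 2.5000+0.8660i, 2.5000-0.8660i]
Zero-padded 7-point DFT provides frequency interpolation.

DFT_7([x, 0, ...]) = [-5, -1.4254+4.2954i, 2.4695+2.0570i, 1.4559-0.2620i, 1.4559+0.2620i, 2.4695-2.0570i, -1.4254-4.2954i]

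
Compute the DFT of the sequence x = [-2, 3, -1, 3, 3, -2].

X[k] = Σ(n=0 to 5) x[n] · ω_6^(nk)
where ω_6 = e^(-2πi/6)

Computing each X[k]:
X[0] = 4
X[1] = -5.5000-0.8660i
X[2] = -0.5000-7.7942i
X[3] = -4
X[4] = -0.5000+7.7942i
X[5] = -5.5000+0.8660i

X = [4, -5.5000-0.8660i, -0.5000-7.7942i, -4, -0.5000+7.7942i, -5.5000+0.8660i]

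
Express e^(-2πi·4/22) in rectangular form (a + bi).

ω_22^4 = e^(-2πi·4/22)
= cos(-2π·4/22) + i·sin(-2π·4/22)
= cos(-8π/22) + i·sin(-8π/22)

ω_22^4 = cos(-8π/22) + i·sin(-8π/22) = 0.4154-0.9096i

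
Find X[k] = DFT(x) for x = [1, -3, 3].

X[k] = Σ(n=0 to 2) x[n] · ω_3^(nk)
where ω_3 = e^(-2πi/3)

Computing each X[k]:
X[0] = 1
X[1] = 1.0000+5.1962i
X[2] = 1.0000-5.1962i

X = [1, 1.0000+5.1962i, 1.0000-5.1962i]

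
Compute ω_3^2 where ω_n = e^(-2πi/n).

ω_3^2 = e^(-2πi·2/3)
= cos(-2π·2/3) + i·sin(-2π·2/3)
= cos(-4π/3) + i·sin(-4π/3)

ω_3^2 = cos(-4π/3) + i·sin(-4π/3) = -0.5000+0.8660i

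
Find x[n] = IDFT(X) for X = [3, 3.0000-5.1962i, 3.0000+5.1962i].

x[n] = (1/3) Σ(k=0 to 2) X[k] · e^(2πikn/3)

Computing each x[n]:
x[0] = 3
x[1] = 3
x[2] = -3

x = [3, 3, -3]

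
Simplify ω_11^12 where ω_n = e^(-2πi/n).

Since ω_11^11 = 1, powers reduce modulo 11.
12 mod 11 = 1
So ω_11^12 = ω_11^1 = e^(-2πi·1/11)

ω_11^12 = ω_11^1 = 0.8413-0.5406i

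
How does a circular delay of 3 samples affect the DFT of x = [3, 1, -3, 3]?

Time shift by 3: X_shifted[k] = ω_4^(3k) · X[k]
Shifted x = [1, -3, 3, 3]

DFT(x[n-3]) = [4, -2+6i, 4, -2-6i]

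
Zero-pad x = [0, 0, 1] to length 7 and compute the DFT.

Original 3-point DFT: [1, -0.5000+0.8660i, -0.5000-0.8660i]
Zero-padded 7-point DFT provides frequency interpolation.

DFT_7([x, 0, ...]) = [1, -0.2225-0.9749i, -0.9010+0.4339i, 0.6235+0.7818i, 0.6235-0.7818i, -0.9010-0.4339i, -0.2225+0.9749i]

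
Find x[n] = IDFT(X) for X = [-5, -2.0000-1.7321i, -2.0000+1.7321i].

x[n] = (1/3) Σ(k=0 to 2) X[k] · e^(2πikn/3)

Computing each x[n]:
x[0] = -3
x[1] = 0
x[2] = -2

x = [-3, 0, -2]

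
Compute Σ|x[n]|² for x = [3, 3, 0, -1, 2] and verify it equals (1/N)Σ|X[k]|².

Time domain:
Σ|x[n]|² = |3|² + |3|² + |0|² + |-1|² + |2|² = 23.0000

Frequency domain:
(1/5)Σ|X[k]|² = (1/5)(|7|² + |5.3541-1.5388i|² + |-1.3541+0.3633i|² + |-1.3541-0.3633i|² + |5.3541+1.5388i|²) = (1/5)·115.0000 = 23.0000

Both sides agree, confirming Parseval's theorem.

Σ|x[n]|² = (1/N)Σ|X[k]|² = 23.0000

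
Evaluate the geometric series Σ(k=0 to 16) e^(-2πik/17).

Sum of all nth roots of unity equals 0 for n > 1 (geometric series with r ≠ 1).

0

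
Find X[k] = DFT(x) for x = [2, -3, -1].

X[k] = Σ(n=0 to 2) x[n] · ω_3^(nk)
where ω_3 = e^(-2πi/3)

Computing each X[k]:
X[0] = -2
X[1] = 4.0000+1.7321i
X[2] = 4.0000-1.7321i

X = [-2, 4.0000+1.7321i, 4.0000-1.7321i]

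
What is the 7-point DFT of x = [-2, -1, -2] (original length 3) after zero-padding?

Original 3-point DFT: [-5, -0.5000-0.8660i, -0.5000+0.8660i]
Zero-padded 7-point DFT provides frequency interpolation.

DFT_7([x, 0, ...]) = [-5, -2.1784+2.7317i, 0.0245+0.1072i, -2.3460-1.1298i, -2.3460+1.1298i, 0.0245-0.1072i, -2.1784-2.7317i]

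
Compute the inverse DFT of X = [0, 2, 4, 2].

x[n] = (1/4) Σ(k=0 to 3) X[k] · e^(2πikn/4)

Computing each x[n]:
x[0] = 2
x[1] = -1
x[2] = 0
x[3] = -1

x = [2, -1, 0, -1]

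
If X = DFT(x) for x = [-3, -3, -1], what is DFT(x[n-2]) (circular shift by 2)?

Time shift by 2: X_shifted[k] = ω_3^(2k) · X[k]
Shifted x = [-3, -1, -3]

DFT(x[n-2]) = [-7, -1.0000-1.7321i, -1.0000+1.7321i]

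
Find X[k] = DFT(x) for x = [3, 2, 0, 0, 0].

X[k] = Σ(n=0 to 4) x[n] · ω_5^(nk)
where ω_5 = e^(-2πi/5)

Computing each X[k]:
X[0] = 5
X[1] = 3.6180-1.9021i
X[2] = 1.3820-1.1756i
X[3] = 1.3820+1.1756i
X[4] = 3.6180+1.9021i

X = [5, 3.6180-1.9021i, 1.3820-1.1756i, 1.3820+1.1756i, 3.6180+1.9021i]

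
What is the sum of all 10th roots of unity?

Sum of all nth roots of unity equals 0 for n > 1 (geometric series with r ≠ 1).

0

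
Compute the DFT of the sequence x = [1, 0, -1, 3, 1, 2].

X[k] = Σ(n=0 to 5) x[n] · ω_6^(nk)
where ω_6 = e^(-2πi/6)

Computing each X[k]:
X[0] = 6
X[1] = -1.0000+3.4641i
X[2] = 3
X[3] = -4
X[4] = 3
X[5] = -1.0000-3.4641i

X = [6, -1.0000+3.4641i, 3, -4, 3, -1.0000-3.4641i]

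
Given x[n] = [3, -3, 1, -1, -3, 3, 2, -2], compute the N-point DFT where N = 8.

X[k] = Σ(n=0 to 7) x[n] · ω_8^(nk)
where ω_8 = e^(-2πi/8)

Computing each X[k]:
X[0] = 0
X[1] = 1.0503+4.5355i
X[2] = -3-3i
X[3] = 10.9497+2.5355i
X[4] = 6
X[5] = 10.9497-2.5355i
X[6] = -3+3i
X[7] = 1.0503-4.5355i

X = [0, 1.0503+4.5355i, -3-3i, 10.9497+2.5355i, 6, 10.9497-2.5355i, -3+3i, 1.0503-4.5355i]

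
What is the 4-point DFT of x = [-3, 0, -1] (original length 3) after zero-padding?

Original 3-point DFT: [-4, -2.5000-0.8660i, -2.5000+0.8660i]
Zero-padded 4-point DFT provides frequency interpolation.

DFT_4([x, 0, ...]) = [-4, -2, -4, -2]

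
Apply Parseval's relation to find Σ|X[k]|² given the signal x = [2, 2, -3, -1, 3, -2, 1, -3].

Parseval: Σ|x[n]|² = (1/N)Σ|X[k]|², so Σ|X[k]|² = N·Σ|x[n]|² = 8·41.0000

Σ|X[k]|² = N·Σ|x[n]|² = 8·41.0000 = 328.0000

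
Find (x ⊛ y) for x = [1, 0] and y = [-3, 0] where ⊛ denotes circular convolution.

(x ⊛ y)[n] = Σ(m=0 to 1) x[m] · y[(n-m) mod 2]

Computing each output sample:
(x ⊛ y)[0] = -3
(x ⊛ y)[1] = 0

x ⊛ y = [-3, 0]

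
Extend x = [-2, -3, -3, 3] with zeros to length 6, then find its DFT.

Original 4-point DFT: [-5, 1+6i, -5, 1-6i]
Zero-padded 6-point DFT provides frequency interpolation.

DFT_6([x, 0, ...]) = [-5, -5.0000+5.1962i, 4, -5, 4, -5.0000-5.1962i]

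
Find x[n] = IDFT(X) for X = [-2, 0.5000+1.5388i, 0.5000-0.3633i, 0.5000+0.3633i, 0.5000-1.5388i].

x[n] = (1/5) Σ(k=0 to 4) X[k] · e^(2πikn/5)

Computing each x[n]:
x[0] = 0
x[1] = -1
x[2] = -1
x[3] = 0
x[4] = 0

x = [0, -1, -1, 0, 0]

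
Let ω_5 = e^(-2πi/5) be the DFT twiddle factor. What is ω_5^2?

ω_5^2 = e^(-2πi·2/5)
= cos(-2π·2/5) + i·sin(-2π·2/5)
= cos(-4π/5) + i·sin(-4π/5)

ω_5^2 = cos(-4π/5) + i·sin(-4π/5) = -0.8090-0.5878i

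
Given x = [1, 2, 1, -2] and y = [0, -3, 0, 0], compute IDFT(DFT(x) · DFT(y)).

(x ⊛ y)[n] = Σ(m=0 to 3) x[m] · y[(n-m) mod 4]

Computing each output sample:
(x ⊛ y)[0] = 6
(x ⊛ y)[1] = -3
(x ⊛ y)[2] = -6
(x ⊛ y)[3] = -3

x ⊛ y = [6, -3, -6, -3]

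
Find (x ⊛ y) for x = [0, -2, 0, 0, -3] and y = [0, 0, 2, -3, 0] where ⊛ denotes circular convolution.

(x ⊛ y)[n] = Σ(m=0 to 4) x[m] · y[(n-m) mod 5]

Computing each output sample:
(x ⊛ y)[0] = 0
(x ⊛ y)[1] = -6
(x ⊛ y)[2] = 9
(x ⊛ y)[3] = -4
(x ⊛ y)[4] = 6

x ⊛ y = [0, -6, 9, -4, 6]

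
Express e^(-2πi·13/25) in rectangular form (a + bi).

ω_25^13 = e^(-2πi·13/25)
= cos(-2π·13/25) + i·sin(-2π·13/25)
= cos(-26π/25) + i·sin(-26π/25)

ω_25^13 = cos(-26π/25) + i·sin(-26π/25) = -0.9921+0.1253i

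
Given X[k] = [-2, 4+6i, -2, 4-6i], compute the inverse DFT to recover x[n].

x[n] = (1/4) Σ(k=0 to 3) X[k] · e^(2πikn/4)

Computing each x[n]:
x[0] = 1
x[1] = -3
x[2] = -3
x[3] = 3

x = [1, -3, -3, 3]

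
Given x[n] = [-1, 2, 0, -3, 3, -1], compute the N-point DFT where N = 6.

X[k] = Σ(n=0 to 5) x[n] · ω_6^(nk)
where ω_6 = e^(-2πi/6)

Computing each X[k]:
X[0] = 0
X[1] = 1
X[2] = -6.0000-5.1962i
X[3] = 4
X[4] = -6.0000+5.1962i
X[5] = 1

X = [0, 1, -6.0000-5.1962i, 4, -6.0000+5.1962i, 1]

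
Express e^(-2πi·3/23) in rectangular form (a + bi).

ω_23^3 = e^(-2πi·3/23)
= cos(-2π·3/23) + i·sin(-2π·3/23)
= cos(-6π/23) + i·sin(-6π/23)

ω_23^3 = cos(-6π/23) + i·sin(-6π/23) = 0.6826-0.7308i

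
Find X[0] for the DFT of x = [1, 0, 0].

X[0] = Σ(n=0 to 2) x[n] · ω_3^0 = Σ x[n]
= (1) + (0) + (0)

X[0] = 1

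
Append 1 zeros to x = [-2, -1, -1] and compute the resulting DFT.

Original 3-point DFT: [-4, -1, -1]
Zero-padded 4-point DFT provides frequency interpolation.

DFT_4([x, 0, ...]) = [-4, -1+1i, -2, -1-1i]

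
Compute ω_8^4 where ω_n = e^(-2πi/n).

ω_8^4 = e^(-2πi·4/8)
= cos(-2π·4/8) + i·sin(-2π·4/8)
= cos(-8π/8) + i·sin(-8π/8)

ω_8^4 = cos(-8π/8) + i·sin(-8π/8) = -1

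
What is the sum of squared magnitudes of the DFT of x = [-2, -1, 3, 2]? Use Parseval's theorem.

Parseval: Σ|x[n]|² = (1/N)Σ|X[k]|², so Σ|X[k]|² = N·Σ|x[n]|² = 4·18.0000

Σ|X[k]|² = N·Σ|x[n]|² = 4·18.0000 = 72.0000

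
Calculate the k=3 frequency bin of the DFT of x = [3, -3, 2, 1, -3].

X[3] = Σ(n=0 to 4) x[n] · ω_5^(3n) where ω_5 = e^(-2πi/5)
= (3)·ω_5^0 + (-3)·ω_5^3 + (2)·ω_5^6 + (1)·ω_5^9 + (-3)·ω_5^12

X[3] = 8.7812-0.9511i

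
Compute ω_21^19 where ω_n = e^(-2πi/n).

ω_21^19 = e^(-2πi·19/21)
= cos(-2π·19/21) + i·sin(-2π·19/21)
= cos(-38π/21) + i·sin(-38π/21)

ω_21^19 = cos(-38π/21) + i·sin(-38π/21) = 0.8262+0.5633i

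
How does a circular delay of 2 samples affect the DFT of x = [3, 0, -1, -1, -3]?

Time shift by 2: X_shifted[k] = ω_5^(2k) · X[k]
Shifted x = [-1, -3, 3, 0, -1]

DFT(x[n-2]) = [-2, -4.6631+0.1388i, 3.1631+4.0287i, 3.1631-4.0287i, -4.6631-0.1388i]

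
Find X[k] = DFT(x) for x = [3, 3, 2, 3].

X[k] = Σ(n=0 to 3) x[n] · ω_4^(nk)
where ω_4 = e^(-2πi/4)

Computing each X[k]:
X[0] = 11
X[1] = 1
X[2] = -1
X[3] = 1

X = [11, 1, -1, 1]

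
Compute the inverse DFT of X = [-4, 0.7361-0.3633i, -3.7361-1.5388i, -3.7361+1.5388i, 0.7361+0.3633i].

x[n] = (1/5) Σ(k=0 to 4) X[k] · e^(2πikn/5)

Computing each x[n]:
x[0] = -2
x[1] = 1
x[2] = -2
x[3] = -1
x[4] = 0

x = [-2, 1, -2, -1, 0]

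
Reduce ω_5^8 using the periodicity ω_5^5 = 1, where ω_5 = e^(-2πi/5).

Since ω_5^5 = 1, powers reduce modulo 5.
8 mod 5 = 3
So ω_5^8 = ω_5^3 = e^(-2πi·3/5)

ω_5^8 = ω_5^3 = -0.8090+0.5878i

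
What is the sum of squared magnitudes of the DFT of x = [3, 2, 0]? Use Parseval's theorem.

Parseval: Σ|x[n]|² = (1/N)Σ|X[k]|², so Σ|X[k]|² = N·Σ|x[n]|² = 3·13.0000

Σ|X[k]|² = N·Σ|x[n]|² = 3·13.0000 = 39.0000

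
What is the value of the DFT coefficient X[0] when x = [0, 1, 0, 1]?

X[0] = Σ(n=0 to 3) x[n] · ω_4^0 = Σ x[n]
= (0) + (1) + (0) + (1)

X[0] = 2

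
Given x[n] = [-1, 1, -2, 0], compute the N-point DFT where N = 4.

X[k] = Σ(n=0 to 3) x[n] · ω_4^(nk)
where ω_4 = e^(-2πi/4)

Computing each X[k]:
X[0] = -2
X[1] = 1-1i
X[2] = -4
X[3] = 1+1i

X = [-2, 1-1i, -4, 1+1i]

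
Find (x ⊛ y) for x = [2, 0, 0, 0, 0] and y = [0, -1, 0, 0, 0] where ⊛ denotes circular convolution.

(x ⊛ y)[n] = Σ(m=0 to 4) x[m] · y[(n-m) mod 5]

Computing each output sample:
(x ⊛ y)[0] = 0
(x ⊛ y)[1] = -2
(x ⊛ y)[2] = 0
(x ⊛ y)[3] = 0
(x ⊛ y)[4] = 0

x ⊛ y = [0, -2, 0, 0, 0]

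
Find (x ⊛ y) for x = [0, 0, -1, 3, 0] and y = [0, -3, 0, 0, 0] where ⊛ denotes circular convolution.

(x ⊛ y)[n] = Σ(m=0 to 4) x[m] · y[(n-m) mod 5]

Computing each output sample:
(x ⊛ y)[0] = 0
(x ⊛ y)[1] = 0
(x ⊛ y)[2] = 0
(x ⊛ y)[3] = 3
(x ⊛ y)[4] = -9

x ⊛ y = [0, 0, 0, 3, -9]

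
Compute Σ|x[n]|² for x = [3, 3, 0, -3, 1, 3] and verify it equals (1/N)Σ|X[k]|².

Time domain:
Σ|x[n]|² = |3|² + |3|² + |0|² + |-3|² + |1|² + |3|² = 37.0000

Frequency domain:
(1/6)Σ|X[k]|² = (1/6)(|7|² + |8.5000+0.8660i|² + |-3.5000-0.8660i|² + |1|² + |-3.5000+0.8660i|² + |8.5000-0.8660i|²) = (1/6)·222.0000 = 37.0000

Both sides agree, confirming Parseval's theorem.

Σ|x[n]|² = (1/N)Σ|X[k]|² = 37.0000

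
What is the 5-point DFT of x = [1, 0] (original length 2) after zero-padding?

Original 2-point DFT: [1, 1]
Zero-padded 5-point DFT provides frequency interpolation.

DFT_5([x, 0, ...]) = [1, 1, 1, 1, 1]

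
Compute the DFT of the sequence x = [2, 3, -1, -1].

X[k] = Σ(n=0 to 3) x[n] · ω_4^(nk)
where ω_4 = e^(-2πi/4)

Computing each X[k]:
X[0] = 3
X[1] = 3-4i
X[2] = -1
X[3] = 3+4i

X = [3, 3-4i, -1, 3+4i]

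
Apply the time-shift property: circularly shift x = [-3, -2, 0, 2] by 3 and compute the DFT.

Time shift by 3: X_shifted[k] = ω_4^(3k) · X[k]
Shifted x = [-2, 0, 2, -3]

DFT(x[n-3]) = [-3, -4-3i, 3, -4+3i]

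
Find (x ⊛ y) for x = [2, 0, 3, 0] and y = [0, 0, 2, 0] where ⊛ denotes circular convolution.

(x ⊛ y)[n] = Σ(m=0 to 3) x[m] · y[(n-m) mod 4]

Computing each output sample:
(x ⊛ y)[0] = 6
(x ⊛ y)[1] = 0
(x ⊛ y)[2] = 4
(x ⊛ y)[3] = 0

x ⊛ y = [6, 0, 4, 0]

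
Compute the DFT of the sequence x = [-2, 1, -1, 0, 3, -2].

X[k] = Σ(n=0 to 5) x[n] · ω_6^(nk)
where ω_6 = e^(-2πi/6)

Computing each X[k]:
X[0] = -1
X[1] = -3.5000+0.8660i
X[2] = -2.5000-6.0622i
X[3] = 1
X[4] = -2.5000+6.0622i
X[5] = -3.5000-0.8660i

X = [-1, -3.5000+0.8660i, -2.5000-6.0622i, 1, -2.5000+6.0622i, -3.5000-0.8660i]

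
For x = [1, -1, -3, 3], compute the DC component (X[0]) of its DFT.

X[0] = Σ(n=0 to 3) x[n] · ω_4^0 = Σ x[n]
= (1) + (-1) + (-3) + (3)

X[0] = 0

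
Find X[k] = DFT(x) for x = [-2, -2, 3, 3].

X[k] = Σ(n=0 to 3) x[n] · ω_4^(nk)
where ω_4 = e^(-2πi/4)

Computing each X[k]:
X[0] = 2
X[1] = -5+5i
X[2] = 0
X[3] = -5-5i

X = [2, -5+5i, 0, -5-5i]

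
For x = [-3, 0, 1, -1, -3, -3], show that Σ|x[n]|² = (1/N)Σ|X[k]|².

Time domain:
Σ|x[n]|² = |-3|² + |0|² + |1|² + |-1|² + |-3|² + |-3|² = 29.0000

Frequency domain:
(1/6)Σ|X[k]|² = (1/6)(|-9|² + |-2.5000-6.0622i|² + |-1.5000+0.8660i|² + |-1|² + |-1.5000-0.8660i|² + |-2.5000+6.0622i|²) = (1/6)·174.0000 = 29.0000

Both sides agree, confirming Parseval's theorem.

Σ|x[n]|² = (1/N)Σ|X[k]|² = 29.0000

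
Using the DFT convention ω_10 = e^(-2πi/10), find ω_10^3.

ω_10^3 = e^(-2πi·3/10)
= cos(-2π·3/10) + i·sin(-2π·3/10)
= cos(-6π/10) + i·sin(-6π/10)

ω_10^3 = cos(-6π/10) + i·sin(-6π/10) = -0.3090-0.9511i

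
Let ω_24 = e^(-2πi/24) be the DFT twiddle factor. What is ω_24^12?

ω_24^12 = e^(-2πi·12/24)
= cos(-2π·12/24) + i·sin(-2π·12/24)
= cos(-24π/24) + i·sin(-24π/24)

ω_24^12 = cos(-24π/24) + i·sin(-24π/24) = -1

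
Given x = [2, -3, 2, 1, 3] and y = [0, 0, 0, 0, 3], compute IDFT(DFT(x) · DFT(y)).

(x ⊛ y)[n] = Σ(m=0 to 4) x[m] · y[(n-m) mod 5]

Computing each output sample:
(x ⊛ y)[0] = -9
(x ⊛ y)[1] = 6
(x ⊛ y)[2] = 3
(x ⊛ y)[3] = 9
(x ⊛ y)[4] = 6

x ⊛ y = [-9, 6, 3, 9, 6]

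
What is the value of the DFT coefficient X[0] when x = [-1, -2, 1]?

X[0] = Σ(n=0 to 2) x[n] · ω_3^0 = Σ x[n]
= (-1) + (-2) + (1)

X[0] = -2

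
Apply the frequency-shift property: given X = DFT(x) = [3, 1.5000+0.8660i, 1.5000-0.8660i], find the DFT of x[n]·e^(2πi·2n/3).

Modulation property: DFT(ω_3^(-2n)·x[n]) = X[(k-2) mod 3], so circularly shift X by 2 positions.

X[k-2] = [1.5000+0.8660i, 1.5000-0.8660i, 3]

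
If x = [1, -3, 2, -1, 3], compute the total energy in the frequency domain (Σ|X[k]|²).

Parseval: Σ|x[n]|² = (1/N)Σ|X[k]|², so Σ|X[k]|² = N·Σ|x[n]|² = 5·24.0000

Σ|X[k]|² = N·Σ|x[n]|² = 5·24.0000 = 120.0000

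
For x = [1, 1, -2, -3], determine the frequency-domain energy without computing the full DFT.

Parseval: Σ|x[n]|² = (1/N)Σ|X[k]|², so Σ|X[k]|² = N·Σ|x[n]|² = 4·15.0000

Σ|X[k]|² = N·Σ|x[n]|² = 4·15.0000 = 60.0000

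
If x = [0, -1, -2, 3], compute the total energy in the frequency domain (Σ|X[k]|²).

Parseval: Σ|x[n]|² = (1/N)Σ|X[k]|², so Σ|X[k]|² = N·Σ|x[n]|² = 4·14.0000

Σ|X[k]|² = N·Σ|x[n]|² = 4·14.0000 = 56.0000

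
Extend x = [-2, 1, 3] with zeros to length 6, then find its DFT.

Original 3-point DFT: [2, -4.0000+1.7321i, -4.0000-1.7321i]
Zero-padded 6-point DFT provides frequency interpolation.

DFT_6([x, 0, ...]) = [2, -3.0000-3.4641i, -4.0000+1.7321i, 0, -4.0000-1.7321i, -3.0000+3.4641i]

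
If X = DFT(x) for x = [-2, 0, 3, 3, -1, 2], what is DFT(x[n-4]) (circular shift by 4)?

Time shift by 4: X_shifted[k] = ω_6^(4k) · X[k]
Shifted x = [3, 3, -1, 2, -2, 0]

DFT(x[n-4]) = [5, 4.0000-3.4641i, 5.0000-1.7321i, -5, 5.0000+1.7321i, 4.0000+3.4641i]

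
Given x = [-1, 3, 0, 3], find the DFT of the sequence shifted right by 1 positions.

Time shift by 1: X_shifted[k] = ω_4^(1k) · X[k]
Shifted x = [3, -1, 3, 0]

DFT(x[n-1]) = [5, 1i, 7, -1i]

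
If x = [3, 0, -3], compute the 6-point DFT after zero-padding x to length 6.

Original 3-point DFT: [0, 4.5000-2.5981i, 4.5000+2.5981i]
Zero-padded 6-point DFT provides frequency interpolation.

DFT_6([x, 0, ...]) = [0, 4.5000+2.5981i, 4.5000-2.5981i, 0, 4.5000+2.5981i, 4.5000-2.5981i]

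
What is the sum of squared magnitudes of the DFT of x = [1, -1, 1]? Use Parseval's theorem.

Parseval: Σ|x[n]|² = (1/N)Σ|X[k]|², so Σ|X[k]|² = N·Σ|x[n]|² = 3·3.0000

Σ|X[k]|² = N·Σ|x[n]|² = 3·3.0000 = 9.0000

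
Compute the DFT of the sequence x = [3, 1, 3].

X[k] = Σ(n=0 to 2) x[n] · ω_3^(nk)
where ω_3 = e^(-2πi/3)

Computing each X[k]:
X[0] = 7
X[1] = 1.0000+1.7321i
X[2] = 1.0000-1.7321i

X = [7, 1.0000+1.7321i, 1.0000-1.7321i]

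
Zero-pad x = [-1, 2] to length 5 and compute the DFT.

Original 2-point DFT: [1, -3]
Zero-padded 5-point DFT provides frequency interpolation.

DFT_5([x, 0, ...]) = [1, -0.3820-1.9021i, -2.6180-1.1756i, -2.6180+1.1756i, -0.3820+1.9021i]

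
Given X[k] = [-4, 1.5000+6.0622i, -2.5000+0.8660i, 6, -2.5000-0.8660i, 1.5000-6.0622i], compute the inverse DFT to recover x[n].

x[n] = (1/6) Σ(k=0 to 5) X[k] · e^(2πikn/6)

Computing each x[n]:
x[0] = 0
x[1] = -3
x[2] = -1
x[3] = -3
x[4] = 2
x[5] = 1

x = [0, -3, -1, -3, 2, 1]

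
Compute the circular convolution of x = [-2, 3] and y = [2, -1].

(x ⊛ y)[n] = Σ(m=0 to 1) x[m] · y[(n-m) mod 2]

Computing each output sample:
(x ⊛ y)[0] = -7
(x ⊛ y)[1] = 8

x ⊛ y = [-7, 8]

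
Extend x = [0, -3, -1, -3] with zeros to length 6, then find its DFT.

Original 4-point DFT: [-7, 1, 5, 1]
Zero-padded 6-point DFT provides frequency interpolation.

DFT_6([x, 0, ...]) = [-7, 2.0000+3.4641i, -1.0000+1.7321i, 5, -1.0000-1.7321i, 2.0000-3.4641i]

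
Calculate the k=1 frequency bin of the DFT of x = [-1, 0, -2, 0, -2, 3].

X[1] = Σ(n=0 to 5) x[n] · ω_6^(1n) where ω_6 = e^(-2πi/6)
= (-1)·ω_6^0 + (0)·ω_6^1 + (-2)·ω_6^2 + (0)·ω_6^3 + (-2)·ω_6^4 + (3)·ω_6^5

X[1] = 2.5000+2.5981i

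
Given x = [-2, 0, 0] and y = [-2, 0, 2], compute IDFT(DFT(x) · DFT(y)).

(x ⊛ y)[n] = Σ(m=0 to 2) x[m] · y[(n-m) mod 3]

Computing each output sample:
(x ⊛ y)[0] = 4
(x ⊛ y)[1] = 0
(x ⊛ y)[2] = -4

x ⊛ y = [4, 0, -4]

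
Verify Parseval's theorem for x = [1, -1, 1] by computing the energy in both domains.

Time domain:
Σ|x[n]|² = |1|² + |-1|² + |1|² = 3.0000

Frequency domain:
(1/3)Σ|X[k]|² = (1/3)(|1|² + |1.0000+1.7321i|² + |1.0000-1.7321i|²) = (1/3)·9.0000 = 3.0000

Both sides agree, confirming Parseval's theorem.

Σ|x[n]|² = (1/N)Σ|X[k]|² = 3.0000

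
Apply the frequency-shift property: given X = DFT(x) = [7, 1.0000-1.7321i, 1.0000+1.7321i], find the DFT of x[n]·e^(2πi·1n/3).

Modulation property: DFT(ω_3^(-1n)·x[n]) = X[(k-1) mod 3], so circularly shift X by 1 positions.

X[k-1] = [1.0000+1.7321i, 7, 1.0000-1.7321i]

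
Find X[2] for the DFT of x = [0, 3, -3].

X[2] = Σ(n=0 to 2) x[n] · ω_3^(2n) where ω_3 = e^(-2πi/3)
= (0)·ω_3^0 + (3)·ω_3^2 + (-3)·ω_3^4

X[2] = 5.1962i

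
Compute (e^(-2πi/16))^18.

Since ω_16^16 = 1, powers reduce modulo 16.
18 mod 16 = 2
So ω_16^18 = ω_16^2 = e^(-2πi·2/16)

ω_16^18 = ω_16^2 = 0.7071-0.7071i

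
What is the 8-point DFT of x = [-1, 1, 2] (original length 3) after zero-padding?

Original 3-point DFT: [2, -2.5000+0.8660i, -2.5000-0.8660i]
Zero-padded 8-point DFT provides frequency interpolation.

DFT_8([x, 0, ...]) = [2, -0.2929-2.7071i, -3-1i, -1.7071+1.2929i, 0, -1.7071-1.2929i, -3+1i, -0.2929+2.7071i]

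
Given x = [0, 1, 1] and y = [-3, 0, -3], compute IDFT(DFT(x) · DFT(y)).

(x ⊛ y)[n] = Σ(m=0 to 2) x[m] · y[(n-m) mod 3]

Computing each output sample:
(x ⊛ y)[0] = -3
(x ⊛ y)[1] = -6
(x ⊛ y)[2] = -3

x ⊛ y = [-3, -6, -3]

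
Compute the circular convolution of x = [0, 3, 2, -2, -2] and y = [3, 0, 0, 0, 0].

(x ⊛ y)[n] = Σ(m=0 to 4) x[m] · y[(n-m) mod 5]

Computing each output sample:
(x ⊛ y)[0] = 0
(x ⊛ y)[1] = 9
(x ⊛ y)[2] = 6
(x ⊛ y)[3] = -6
(x ⊛ y)[4] = -6

x ⊛ y = [0, 9, 6, -6, -6]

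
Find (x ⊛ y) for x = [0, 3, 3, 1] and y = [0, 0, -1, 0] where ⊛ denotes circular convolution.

(x ⊛ y)[n] = Σ(m=0 to 3) x[m] · y[(n-m) mod 4]

Computing each output sample:
(x ⊛ y)[0] = -3
(x ⊛ y)[1] = -1
(x ⊛ y)[2] = 0
(x ⊛ y)[3] = -3

x ⊛ y = [-3, -1, 0, -3]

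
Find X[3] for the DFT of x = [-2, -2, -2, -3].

X[3] = Σ(n=0 to 3) x[n] · ω_4^(3n) where ω_4 = e^(-2πi/4)
= (-2)·ω_4^0 + (-2)·ω_4^3 + (-2)·ω_4^6 + (-3)·ω_4^9

X[3] = 1i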